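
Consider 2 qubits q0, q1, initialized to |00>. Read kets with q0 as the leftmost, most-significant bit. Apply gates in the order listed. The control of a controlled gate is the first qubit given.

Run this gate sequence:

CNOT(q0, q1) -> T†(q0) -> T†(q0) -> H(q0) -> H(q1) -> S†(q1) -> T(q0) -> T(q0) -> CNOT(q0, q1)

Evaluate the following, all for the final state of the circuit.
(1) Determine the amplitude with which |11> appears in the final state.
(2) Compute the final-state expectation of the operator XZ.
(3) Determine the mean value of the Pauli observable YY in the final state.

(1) The final state's coefficient on |11> equals I/2.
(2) The observable XZ averages to 1.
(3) In the final state, YY has expectation 0.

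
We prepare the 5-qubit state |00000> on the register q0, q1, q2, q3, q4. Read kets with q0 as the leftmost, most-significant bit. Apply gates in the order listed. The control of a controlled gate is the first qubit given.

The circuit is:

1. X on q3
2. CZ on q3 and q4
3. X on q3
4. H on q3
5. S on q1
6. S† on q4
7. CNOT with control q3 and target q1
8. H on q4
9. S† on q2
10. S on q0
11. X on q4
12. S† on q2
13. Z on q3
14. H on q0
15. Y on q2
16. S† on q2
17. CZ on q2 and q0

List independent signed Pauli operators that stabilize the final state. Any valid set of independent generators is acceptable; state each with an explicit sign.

The final state is stabilized by the group generated by -XIIII, -IXIXI, +IIIIX, +IZIZI, -IIZII; other independent generating sets are equally valid.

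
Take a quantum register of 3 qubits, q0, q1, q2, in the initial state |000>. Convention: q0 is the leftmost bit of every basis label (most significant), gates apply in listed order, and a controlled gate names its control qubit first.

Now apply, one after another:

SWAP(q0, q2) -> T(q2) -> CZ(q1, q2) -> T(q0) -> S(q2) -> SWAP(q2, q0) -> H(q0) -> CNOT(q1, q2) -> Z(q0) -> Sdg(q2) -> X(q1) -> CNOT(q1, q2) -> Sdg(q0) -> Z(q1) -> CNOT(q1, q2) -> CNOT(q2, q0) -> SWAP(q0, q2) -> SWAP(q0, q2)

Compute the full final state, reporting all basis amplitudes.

The final amplitudes are -sqrt(2)/2 on |010>, -sqrt(2)*I/2 on |110>, and 0 on every other basis state.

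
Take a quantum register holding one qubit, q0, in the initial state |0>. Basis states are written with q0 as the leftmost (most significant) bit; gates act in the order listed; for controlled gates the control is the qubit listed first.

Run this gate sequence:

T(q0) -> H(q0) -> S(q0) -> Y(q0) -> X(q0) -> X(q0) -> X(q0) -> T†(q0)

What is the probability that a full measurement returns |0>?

A full measurement returns |0> with probability 1/2. Key observation: the block from step 5 through step 6 cancels to the identity and can be dropped.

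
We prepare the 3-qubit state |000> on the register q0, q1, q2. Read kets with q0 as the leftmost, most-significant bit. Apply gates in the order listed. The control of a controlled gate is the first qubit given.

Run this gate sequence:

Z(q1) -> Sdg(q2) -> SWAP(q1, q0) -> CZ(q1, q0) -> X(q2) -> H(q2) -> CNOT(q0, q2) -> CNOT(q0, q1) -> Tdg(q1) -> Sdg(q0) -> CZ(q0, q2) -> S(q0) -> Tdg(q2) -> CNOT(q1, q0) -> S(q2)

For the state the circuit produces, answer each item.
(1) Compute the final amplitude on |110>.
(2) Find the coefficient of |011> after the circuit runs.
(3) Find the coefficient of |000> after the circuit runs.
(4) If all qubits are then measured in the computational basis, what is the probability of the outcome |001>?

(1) The final state's coefficient on |110> equals 0.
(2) The final state's coefficient on |011> equals 0.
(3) The amplitude on |000> is sqrt(2)/2.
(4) A full measurement returns |001> with probability 1/2.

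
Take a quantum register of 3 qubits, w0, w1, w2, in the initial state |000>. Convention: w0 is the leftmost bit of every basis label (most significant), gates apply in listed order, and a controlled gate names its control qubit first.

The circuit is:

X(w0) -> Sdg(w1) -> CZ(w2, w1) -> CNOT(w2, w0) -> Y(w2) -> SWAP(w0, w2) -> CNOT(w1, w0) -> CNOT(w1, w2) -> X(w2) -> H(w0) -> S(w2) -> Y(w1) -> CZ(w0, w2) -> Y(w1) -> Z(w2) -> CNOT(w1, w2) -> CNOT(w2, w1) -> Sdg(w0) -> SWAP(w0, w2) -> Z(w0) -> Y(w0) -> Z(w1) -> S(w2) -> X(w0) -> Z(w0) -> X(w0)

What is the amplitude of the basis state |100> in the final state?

The amplitude on |100> is -sqrt(2)/2.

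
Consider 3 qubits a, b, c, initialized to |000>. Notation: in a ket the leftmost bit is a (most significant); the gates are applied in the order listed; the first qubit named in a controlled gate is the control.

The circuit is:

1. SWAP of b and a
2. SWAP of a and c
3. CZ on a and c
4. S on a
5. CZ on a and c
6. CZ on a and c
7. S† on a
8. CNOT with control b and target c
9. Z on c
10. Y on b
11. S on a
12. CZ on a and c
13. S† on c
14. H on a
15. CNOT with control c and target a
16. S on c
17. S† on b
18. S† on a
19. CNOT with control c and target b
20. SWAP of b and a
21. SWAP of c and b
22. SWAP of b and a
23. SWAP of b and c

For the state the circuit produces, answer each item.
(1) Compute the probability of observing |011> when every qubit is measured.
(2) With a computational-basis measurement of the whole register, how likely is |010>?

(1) The probability of measuring |011> is 1/2. Key observation: steps 5-6 multiply out to the identity, so the circuit reduces to the remaining gates.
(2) The probability of measuring |010> is 0.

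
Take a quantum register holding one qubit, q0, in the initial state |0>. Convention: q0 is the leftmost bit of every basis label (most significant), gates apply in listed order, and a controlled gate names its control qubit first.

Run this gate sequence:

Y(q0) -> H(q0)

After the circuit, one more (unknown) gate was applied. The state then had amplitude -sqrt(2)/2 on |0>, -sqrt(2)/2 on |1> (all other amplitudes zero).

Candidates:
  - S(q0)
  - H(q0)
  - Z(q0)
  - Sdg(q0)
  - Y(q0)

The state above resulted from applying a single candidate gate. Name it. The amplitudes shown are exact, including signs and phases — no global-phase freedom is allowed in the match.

The applied gate was Y(q0).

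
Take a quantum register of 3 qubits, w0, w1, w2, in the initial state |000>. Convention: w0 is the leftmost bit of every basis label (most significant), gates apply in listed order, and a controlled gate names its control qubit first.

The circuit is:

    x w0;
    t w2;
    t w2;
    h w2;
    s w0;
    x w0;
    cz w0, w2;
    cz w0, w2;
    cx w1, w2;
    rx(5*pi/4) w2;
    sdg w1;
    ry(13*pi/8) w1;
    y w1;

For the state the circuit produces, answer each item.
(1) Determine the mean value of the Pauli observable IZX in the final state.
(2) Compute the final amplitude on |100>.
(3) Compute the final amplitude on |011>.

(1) The expectation value of IZX is -sqrt(2 - sqrt(2))/2. Key observation: the block from step 7 through step 8 cancels to the identity and can be dropped.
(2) The amplitude on |100> is 0.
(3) The amplitude on |011> is -sqrt(2)*sqrt(2 - sqrt(2))*cos(3*pi/16)/4 - sqrt(2)*I*sqrt(sqrt(2) + 2)*cos(3*pi/16)/4.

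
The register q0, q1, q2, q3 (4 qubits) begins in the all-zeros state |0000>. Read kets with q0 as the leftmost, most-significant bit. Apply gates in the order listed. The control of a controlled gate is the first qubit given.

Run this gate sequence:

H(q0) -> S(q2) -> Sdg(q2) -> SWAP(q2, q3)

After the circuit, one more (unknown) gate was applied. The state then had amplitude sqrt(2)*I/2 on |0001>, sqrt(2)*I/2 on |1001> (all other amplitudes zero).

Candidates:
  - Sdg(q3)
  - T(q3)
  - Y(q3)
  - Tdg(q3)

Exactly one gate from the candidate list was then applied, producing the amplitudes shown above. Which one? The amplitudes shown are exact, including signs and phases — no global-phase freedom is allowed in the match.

The unique candidate consistent with the amplitudes is Y(q3).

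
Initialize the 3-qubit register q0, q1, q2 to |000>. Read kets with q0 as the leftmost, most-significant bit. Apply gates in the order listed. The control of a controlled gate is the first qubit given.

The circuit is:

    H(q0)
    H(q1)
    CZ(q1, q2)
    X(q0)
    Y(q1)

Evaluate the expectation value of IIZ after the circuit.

The observable IIZ averages to 1.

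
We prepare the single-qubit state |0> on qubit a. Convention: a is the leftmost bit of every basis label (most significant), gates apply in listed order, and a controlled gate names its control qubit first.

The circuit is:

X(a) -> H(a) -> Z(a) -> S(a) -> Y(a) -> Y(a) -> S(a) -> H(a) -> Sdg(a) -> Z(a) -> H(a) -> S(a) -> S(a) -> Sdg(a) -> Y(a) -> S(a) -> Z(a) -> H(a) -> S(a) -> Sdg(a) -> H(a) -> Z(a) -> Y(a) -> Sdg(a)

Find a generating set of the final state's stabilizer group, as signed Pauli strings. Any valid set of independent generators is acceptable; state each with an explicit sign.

The final state is stabilized by the group generated by +Y; other independent generating sets are equally valid. Key observation: the block from step 19 through step 20 cancels to the identity and can be dropped.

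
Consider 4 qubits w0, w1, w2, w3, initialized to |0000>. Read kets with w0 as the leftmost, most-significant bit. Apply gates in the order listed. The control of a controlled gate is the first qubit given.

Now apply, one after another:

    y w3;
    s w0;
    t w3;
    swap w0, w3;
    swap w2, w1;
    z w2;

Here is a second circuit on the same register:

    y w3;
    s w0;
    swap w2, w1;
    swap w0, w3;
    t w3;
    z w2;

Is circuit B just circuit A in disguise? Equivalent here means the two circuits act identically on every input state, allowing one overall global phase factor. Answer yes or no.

No, they are not equivalent — no single phase factor reconciles the two unitaries.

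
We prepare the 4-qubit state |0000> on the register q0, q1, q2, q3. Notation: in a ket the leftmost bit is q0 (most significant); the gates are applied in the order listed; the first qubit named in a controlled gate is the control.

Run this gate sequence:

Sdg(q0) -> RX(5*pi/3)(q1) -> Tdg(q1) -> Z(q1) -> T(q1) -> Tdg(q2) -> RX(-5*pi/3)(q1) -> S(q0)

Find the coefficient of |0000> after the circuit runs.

The final state's coefficient on |0000> equals 1/2.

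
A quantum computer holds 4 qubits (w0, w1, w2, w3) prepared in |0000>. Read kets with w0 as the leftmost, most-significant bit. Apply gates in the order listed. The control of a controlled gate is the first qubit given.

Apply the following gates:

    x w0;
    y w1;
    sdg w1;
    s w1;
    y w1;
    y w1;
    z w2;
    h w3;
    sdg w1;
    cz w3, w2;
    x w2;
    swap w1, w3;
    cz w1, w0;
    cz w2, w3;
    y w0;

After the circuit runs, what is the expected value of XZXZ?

In the final state, XZXZ has expectation 0. Key observation: gates 2-5 undo each other exactly, leaving only the rest of the circuit to track.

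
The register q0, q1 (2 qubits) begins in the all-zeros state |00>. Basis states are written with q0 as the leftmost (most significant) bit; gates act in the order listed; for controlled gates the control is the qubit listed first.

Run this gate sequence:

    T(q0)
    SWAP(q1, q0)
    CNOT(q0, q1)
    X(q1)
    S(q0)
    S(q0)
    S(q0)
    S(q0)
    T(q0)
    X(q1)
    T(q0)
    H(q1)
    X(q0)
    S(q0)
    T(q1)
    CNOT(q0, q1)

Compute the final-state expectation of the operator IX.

In the final state, IX has expectation sqrt(2)/2.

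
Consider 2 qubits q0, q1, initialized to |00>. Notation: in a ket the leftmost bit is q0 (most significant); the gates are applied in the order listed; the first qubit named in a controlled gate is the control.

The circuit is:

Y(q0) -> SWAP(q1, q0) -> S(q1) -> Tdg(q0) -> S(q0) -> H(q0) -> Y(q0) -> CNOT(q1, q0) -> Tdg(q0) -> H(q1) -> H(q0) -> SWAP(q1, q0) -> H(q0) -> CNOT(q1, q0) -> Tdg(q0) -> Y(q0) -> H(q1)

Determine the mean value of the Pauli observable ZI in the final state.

In the final state, ZI has expectation -sqrt(2)/2.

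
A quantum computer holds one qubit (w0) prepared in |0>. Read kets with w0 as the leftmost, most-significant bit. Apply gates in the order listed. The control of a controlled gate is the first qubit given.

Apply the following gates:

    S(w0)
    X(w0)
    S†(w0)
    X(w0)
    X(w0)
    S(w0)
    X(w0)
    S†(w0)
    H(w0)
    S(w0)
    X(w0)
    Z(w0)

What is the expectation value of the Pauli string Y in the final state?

The expectation value of Y is 1. Key observation: steps 1-8 multiply out to the identity, so the circuit reduces to the remaining gates.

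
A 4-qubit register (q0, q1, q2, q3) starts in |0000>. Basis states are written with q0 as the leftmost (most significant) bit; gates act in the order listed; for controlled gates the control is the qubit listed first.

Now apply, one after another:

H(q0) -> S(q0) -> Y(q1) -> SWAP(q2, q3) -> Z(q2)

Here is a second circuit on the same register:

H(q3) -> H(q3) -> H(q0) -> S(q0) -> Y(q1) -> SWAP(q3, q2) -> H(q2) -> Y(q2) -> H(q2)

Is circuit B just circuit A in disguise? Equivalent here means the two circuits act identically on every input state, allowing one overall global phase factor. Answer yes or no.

No: there is an input state on which the two circuits produce genuinely different outputs (not merely differing by a phase).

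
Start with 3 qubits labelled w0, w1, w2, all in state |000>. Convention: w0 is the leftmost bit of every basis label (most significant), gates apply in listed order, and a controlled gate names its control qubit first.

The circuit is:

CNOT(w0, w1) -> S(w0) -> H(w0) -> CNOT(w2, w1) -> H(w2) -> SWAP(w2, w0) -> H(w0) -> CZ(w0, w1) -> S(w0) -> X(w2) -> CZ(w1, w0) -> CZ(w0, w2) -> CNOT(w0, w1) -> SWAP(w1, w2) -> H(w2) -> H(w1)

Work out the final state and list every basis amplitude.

After the circuit, the state carries amplitude sqrt(2)/2 on |000>, sqrt(2)/2 on |001>, and 0 on every other basis state.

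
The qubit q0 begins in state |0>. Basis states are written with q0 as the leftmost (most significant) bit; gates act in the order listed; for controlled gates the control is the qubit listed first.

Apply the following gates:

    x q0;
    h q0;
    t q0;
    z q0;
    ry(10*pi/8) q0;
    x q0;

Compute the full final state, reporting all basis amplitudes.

The resulting statevector has amplitude sqrt(2)*(sqrt(sqrt(2) + 2) - sqrt(2 - sqrt(2))*exp(I*pi/4))/4 on |0>, sqrt(2)*(-sqrt(2 - sqrt(2)) - sqrt(sqrt(2) + 2)*exp(I*pi/4))/4 on |1>.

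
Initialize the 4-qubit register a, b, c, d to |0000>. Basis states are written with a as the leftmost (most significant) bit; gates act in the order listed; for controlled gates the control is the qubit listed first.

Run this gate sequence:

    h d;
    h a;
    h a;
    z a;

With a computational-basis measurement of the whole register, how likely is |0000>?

The probability of measuring |0000> is 1/2. Key observation: steps 2-3 multiply out to the identity, so the circuit reduces to the remaining gates.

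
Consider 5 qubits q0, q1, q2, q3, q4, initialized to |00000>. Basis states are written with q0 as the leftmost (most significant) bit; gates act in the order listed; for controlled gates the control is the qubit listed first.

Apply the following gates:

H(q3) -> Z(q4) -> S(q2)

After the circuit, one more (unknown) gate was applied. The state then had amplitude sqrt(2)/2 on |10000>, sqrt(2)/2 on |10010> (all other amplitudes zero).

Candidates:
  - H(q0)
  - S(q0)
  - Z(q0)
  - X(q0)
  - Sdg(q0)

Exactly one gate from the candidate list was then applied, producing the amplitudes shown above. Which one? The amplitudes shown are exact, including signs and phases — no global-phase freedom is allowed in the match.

It was X(q0) that produced the state shown.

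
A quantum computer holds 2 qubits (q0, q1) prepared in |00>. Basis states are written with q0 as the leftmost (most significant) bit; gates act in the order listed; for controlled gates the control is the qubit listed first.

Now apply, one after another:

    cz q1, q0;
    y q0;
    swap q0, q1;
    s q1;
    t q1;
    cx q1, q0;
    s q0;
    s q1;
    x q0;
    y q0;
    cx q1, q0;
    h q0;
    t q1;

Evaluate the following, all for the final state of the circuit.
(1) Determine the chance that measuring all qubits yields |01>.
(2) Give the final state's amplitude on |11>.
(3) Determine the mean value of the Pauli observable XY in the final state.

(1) The probability of measuring |01> is 1/2.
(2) |11> carries amplitude -sqrt(2)/2 in the final state.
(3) In the final state, XY has expectation 0.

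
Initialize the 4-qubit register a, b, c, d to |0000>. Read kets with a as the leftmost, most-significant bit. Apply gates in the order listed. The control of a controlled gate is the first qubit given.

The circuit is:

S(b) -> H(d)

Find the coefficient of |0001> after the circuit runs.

|0001> carries amplitude sqrt(2)/2 in the final state.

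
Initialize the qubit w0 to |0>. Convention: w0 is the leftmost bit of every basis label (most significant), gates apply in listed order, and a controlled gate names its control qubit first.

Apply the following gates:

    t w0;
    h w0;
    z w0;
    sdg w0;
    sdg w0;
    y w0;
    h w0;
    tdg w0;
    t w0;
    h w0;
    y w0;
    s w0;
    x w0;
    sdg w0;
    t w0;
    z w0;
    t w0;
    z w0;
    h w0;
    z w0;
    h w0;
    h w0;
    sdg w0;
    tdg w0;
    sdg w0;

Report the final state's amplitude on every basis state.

After the circuit, the state carries amplitude 1/2 + I/2 on |0>, (1 - I)*exp(3*I*pi/4)/2 on |1>. Key observation: the block from step 5 through step 12 cancels to the identity and can be dropped.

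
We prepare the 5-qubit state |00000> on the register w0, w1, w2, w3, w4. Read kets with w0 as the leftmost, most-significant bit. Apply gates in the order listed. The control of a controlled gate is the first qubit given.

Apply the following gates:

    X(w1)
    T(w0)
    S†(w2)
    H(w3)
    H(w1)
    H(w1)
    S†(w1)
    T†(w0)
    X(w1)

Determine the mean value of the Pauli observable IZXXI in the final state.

The observable IZXXI averages to 0.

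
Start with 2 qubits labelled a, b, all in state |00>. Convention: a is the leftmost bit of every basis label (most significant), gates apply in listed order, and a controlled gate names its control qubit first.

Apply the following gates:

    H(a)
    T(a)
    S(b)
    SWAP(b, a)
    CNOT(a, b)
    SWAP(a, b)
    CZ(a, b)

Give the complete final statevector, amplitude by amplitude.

The final amplitudes are sqrt(2)/2 on |00>, 0 on |01>, sqrt(2)*exp(I*pi/4)/2 on |10>, 0 on |11>.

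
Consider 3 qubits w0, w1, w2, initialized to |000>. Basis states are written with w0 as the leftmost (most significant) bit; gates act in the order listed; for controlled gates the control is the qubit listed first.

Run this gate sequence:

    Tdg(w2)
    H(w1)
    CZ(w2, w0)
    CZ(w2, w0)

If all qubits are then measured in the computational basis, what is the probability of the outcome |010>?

The probability of measuring |010> is 1/2. Key observation: steps 3-4 multiply out to the identity, so the circuit reduces to the remaining gates.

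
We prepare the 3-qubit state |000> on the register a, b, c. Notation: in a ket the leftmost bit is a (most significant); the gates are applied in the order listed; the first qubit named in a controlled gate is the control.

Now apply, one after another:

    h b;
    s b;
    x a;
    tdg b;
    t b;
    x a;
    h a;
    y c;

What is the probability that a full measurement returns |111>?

The probability of measuring |111> is 1/4.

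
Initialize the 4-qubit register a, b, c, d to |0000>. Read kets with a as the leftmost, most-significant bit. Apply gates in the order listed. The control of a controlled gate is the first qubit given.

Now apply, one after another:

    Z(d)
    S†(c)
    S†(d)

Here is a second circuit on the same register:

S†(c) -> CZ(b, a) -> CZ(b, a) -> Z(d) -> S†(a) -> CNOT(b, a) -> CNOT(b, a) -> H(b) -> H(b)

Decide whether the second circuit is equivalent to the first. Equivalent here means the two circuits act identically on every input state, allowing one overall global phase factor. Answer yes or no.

No — the two circuits implement different unitaries, even allowing a global phase.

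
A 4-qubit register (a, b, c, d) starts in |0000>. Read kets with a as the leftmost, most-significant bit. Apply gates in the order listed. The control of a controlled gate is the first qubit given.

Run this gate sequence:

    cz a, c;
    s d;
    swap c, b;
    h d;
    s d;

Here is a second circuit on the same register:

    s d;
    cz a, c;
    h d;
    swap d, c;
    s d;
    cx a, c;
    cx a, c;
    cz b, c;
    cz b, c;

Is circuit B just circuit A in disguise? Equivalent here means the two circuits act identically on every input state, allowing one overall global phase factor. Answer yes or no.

No — the two circuits implement different unitaries, even allowing a global phase.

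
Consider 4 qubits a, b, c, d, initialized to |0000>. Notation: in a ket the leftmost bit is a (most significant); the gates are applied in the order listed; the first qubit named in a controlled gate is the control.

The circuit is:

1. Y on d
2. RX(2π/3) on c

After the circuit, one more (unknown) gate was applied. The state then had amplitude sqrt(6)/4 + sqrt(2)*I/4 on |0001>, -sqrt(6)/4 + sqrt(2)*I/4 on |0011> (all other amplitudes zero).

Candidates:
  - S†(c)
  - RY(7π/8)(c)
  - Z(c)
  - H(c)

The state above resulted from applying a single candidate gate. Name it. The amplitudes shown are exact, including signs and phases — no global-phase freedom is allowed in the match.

It was H(c) that produced the state shown.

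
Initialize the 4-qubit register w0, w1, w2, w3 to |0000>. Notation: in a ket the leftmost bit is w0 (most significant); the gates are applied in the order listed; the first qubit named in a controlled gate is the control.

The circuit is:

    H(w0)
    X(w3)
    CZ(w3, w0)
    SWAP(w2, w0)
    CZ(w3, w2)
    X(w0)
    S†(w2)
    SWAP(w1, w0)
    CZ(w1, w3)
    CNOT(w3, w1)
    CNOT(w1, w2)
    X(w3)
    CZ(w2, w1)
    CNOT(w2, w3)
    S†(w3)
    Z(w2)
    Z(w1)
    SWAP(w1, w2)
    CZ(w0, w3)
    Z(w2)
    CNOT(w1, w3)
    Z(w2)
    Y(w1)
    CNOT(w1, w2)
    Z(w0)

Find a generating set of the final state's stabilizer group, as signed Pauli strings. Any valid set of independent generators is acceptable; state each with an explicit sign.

One valid set of independent stabilizer generators is -IXXI, +ZIII, +IZZI, +IIIZ (any independent generating set of the same group is equally correct).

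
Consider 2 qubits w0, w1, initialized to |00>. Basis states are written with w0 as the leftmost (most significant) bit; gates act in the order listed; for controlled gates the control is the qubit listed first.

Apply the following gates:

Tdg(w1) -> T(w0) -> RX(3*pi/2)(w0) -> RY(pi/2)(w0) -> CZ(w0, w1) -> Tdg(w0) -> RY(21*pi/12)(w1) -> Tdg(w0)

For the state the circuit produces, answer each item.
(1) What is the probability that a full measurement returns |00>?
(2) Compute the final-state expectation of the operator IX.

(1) Outcome |00> occurs with probability sqrt(2)/8 + 1/4.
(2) The expectation value of IX is -sqrt(2)/2.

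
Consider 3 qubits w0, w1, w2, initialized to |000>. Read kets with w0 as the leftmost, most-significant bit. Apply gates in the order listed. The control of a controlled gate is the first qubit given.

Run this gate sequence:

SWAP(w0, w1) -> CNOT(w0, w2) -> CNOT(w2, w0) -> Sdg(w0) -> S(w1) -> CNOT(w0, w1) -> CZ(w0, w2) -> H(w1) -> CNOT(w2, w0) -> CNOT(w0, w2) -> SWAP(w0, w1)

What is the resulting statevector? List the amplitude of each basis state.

After the circuit, the state carries amplitude sqrt(2)/2 on |000>, sqrt(2)/2 on |100>, and 0 on every other basis state.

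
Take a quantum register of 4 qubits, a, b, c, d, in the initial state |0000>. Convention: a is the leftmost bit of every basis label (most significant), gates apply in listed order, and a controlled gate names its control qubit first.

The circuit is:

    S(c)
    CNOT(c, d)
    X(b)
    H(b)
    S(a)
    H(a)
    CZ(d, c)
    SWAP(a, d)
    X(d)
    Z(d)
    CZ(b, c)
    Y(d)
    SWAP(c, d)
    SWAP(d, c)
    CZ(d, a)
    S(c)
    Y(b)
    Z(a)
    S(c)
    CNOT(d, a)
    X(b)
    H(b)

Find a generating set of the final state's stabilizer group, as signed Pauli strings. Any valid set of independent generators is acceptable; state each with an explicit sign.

One valid set of independent stabilizer generators is +XIIX, +ZIIZ, +IZII, +IIZI (any independent generating set of the same group is equally correct).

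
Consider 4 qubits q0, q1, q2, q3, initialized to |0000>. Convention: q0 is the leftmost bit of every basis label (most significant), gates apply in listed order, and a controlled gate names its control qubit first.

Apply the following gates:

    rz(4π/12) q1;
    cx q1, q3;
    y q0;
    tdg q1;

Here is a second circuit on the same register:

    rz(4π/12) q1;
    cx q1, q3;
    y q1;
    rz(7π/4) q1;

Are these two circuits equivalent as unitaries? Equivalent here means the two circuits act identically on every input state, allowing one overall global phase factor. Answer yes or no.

No — the two circuits implement different unitaries, even allowing a global phase.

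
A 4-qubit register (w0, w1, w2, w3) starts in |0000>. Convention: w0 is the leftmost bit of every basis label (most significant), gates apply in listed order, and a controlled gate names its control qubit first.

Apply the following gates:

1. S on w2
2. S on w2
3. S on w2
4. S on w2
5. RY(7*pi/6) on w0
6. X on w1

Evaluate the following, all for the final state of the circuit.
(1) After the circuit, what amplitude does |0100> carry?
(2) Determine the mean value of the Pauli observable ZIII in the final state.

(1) The amplitude on |0100> is -sqrt(6)/4 + sqrt(2)/4. Key observation: the block from step 1 through step 4 cancels to the identity and can be dropped.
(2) In the final state, ZIII has expectation -sqrt(3)/2.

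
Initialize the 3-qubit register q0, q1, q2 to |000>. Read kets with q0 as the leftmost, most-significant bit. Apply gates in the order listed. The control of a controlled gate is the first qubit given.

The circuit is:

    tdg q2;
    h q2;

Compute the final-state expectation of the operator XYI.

The observable XYI averages to 0.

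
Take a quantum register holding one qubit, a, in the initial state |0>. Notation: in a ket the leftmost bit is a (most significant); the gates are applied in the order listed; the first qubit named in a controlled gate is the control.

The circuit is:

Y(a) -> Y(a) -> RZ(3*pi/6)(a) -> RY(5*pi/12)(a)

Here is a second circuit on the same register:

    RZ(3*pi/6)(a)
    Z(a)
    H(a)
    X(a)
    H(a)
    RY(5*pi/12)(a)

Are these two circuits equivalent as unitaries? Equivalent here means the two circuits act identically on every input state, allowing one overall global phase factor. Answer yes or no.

Yes: on every input state the two circuits agree up to one overall phase factor.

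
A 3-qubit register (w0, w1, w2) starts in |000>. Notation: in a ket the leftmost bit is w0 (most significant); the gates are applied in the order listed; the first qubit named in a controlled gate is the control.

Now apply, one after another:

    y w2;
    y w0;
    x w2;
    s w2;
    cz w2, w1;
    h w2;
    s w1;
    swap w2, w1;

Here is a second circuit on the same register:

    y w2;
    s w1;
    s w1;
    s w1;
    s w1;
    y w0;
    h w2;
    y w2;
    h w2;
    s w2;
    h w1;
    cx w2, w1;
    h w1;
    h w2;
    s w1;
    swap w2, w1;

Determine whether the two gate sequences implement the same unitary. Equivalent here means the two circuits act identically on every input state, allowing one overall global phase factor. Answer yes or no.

No, they are not equivalent — no single phase factor reconciles the two unitaries.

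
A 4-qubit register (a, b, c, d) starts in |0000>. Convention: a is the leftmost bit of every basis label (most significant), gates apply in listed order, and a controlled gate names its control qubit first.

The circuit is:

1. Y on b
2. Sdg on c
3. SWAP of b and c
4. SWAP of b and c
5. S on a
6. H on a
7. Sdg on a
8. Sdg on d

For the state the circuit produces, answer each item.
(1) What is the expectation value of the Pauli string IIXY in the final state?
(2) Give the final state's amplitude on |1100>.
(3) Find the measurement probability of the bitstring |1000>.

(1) In the final state, IIXY has expectation 0. Key observation: the block from step 3 through step 4 cancels to the identity and can be dropped.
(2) The final state's coefficient on |1100> equals sqrt(2)/2.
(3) The probability of measuring |1000> is 0.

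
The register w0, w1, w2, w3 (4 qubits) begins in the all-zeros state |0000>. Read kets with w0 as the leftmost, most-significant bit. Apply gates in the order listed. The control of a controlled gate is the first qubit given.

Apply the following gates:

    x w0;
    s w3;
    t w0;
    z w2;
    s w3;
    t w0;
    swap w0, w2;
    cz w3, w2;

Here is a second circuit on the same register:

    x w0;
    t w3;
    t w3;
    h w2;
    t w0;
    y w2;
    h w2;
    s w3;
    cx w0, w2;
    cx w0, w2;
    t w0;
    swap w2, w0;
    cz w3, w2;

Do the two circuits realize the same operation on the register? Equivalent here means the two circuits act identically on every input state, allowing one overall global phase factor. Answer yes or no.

No, they are not equivalent — no single phase factor reconciles the two unitaries.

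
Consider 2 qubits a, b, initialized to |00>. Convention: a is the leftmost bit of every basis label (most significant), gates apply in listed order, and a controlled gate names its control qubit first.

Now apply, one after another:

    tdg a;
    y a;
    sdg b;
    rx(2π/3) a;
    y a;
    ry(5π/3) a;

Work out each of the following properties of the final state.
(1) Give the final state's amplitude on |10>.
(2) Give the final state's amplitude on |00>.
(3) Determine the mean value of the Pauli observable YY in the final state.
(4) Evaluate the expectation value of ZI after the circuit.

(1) The amplitude on |10> is 1/4 - 3*I/4.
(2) The amplitude on |00> is sqrt(3)*(-1 - I)/4.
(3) The expectation value of YY is 0.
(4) The observable ZI averages to -1/4.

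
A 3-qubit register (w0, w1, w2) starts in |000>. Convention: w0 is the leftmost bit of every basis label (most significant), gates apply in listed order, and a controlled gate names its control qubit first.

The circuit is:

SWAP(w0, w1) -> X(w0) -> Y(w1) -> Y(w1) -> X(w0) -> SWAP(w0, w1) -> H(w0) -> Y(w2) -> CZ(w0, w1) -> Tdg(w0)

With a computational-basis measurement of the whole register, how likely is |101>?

Outcome |101> occurs with probability 1/2. Key observation: steps 1-6 multiply out to the identity, so the circuit reduces to the remaining gates.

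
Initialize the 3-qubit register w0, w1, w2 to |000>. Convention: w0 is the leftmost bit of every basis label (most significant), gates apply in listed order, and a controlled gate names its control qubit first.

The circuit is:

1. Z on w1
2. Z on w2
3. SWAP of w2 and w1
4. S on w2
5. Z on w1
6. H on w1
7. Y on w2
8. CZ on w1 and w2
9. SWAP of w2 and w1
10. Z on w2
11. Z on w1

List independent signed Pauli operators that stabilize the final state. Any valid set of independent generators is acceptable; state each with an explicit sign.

The stabilizer group can be generated by +IIX, +ZII, -IZI, among other valid generating sets.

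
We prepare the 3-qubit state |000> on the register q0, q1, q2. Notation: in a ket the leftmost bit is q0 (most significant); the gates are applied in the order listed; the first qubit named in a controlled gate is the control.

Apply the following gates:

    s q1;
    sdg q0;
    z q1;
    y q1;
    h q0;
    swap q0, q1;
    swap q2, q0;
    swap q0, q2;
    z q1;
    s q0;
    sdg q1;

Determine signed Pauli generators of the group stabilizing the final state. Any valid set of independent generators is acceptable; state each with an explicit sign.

One valid set of independent stabilizer generators is +IYI, -ZII, +IIZ (any independent generating set of the same group is equally correct).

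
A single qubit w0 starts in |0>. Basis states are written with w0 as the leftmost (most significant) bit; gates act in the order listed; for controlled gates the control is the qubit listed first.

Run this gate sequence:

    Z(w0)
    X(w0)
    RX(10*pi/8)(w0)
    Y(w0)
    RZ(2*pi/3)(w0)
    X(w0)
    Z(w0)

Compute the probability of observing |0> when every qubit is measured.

A full measurement returns |0> with probability sqrt(2)/4 + 1/2.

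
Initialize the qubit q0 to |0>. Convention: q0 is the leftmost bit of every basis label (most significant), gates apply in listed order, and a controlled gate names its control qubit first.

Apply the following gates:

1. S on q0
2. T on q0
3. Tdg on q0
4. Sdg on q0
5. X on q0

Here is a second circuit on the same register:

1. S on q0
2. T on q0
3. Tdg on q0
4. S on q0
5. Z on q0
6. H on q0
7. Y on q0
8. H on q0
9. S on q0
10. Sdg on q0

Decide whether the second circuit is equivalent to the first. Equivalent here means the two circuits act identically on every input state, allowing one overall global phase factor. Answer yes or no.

No — the two circuits implement different unitaries, even allowing a global phase.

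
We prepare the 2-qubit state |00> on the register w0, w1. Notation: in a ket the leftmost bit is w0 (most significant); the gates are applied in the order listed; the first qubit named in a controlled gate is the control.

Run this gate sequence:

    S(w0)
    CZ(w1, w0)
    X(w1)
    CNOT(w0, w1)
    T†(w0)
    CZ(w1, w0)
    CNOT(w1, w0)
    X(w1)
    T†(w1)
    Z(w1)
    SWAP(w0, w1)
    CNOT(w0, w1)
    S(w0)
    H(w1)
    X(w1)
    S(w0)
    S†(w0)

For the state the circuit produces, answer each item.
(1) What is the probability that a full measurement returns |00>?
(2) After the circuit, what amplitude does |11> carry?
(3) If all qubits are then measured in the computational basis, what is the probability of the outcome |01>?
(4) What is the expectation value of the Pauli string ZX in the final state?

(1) The probability of measuring |00> is 1/2.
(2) The final state's coefficient on |11> equals 0.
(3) A full measurement returns |01> with probability 1/2.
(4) In the final state, ZX has expectation -1.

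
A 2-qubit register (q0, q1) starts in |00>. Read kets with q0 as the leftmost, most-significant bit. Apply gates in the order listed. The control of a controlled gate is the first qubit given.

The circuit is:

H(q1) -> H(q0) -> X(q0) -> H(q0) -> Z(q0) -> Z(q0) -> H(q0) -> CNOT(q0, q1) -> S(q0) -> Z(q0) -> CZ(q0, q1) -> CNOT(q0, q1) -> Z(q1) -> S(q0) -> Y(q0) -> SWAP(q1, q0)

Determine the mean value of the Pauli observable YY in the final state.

In the final state, YY has expectation 1. Key observation: the block from step 2 through step 5 cancels to the identity and can be dropped.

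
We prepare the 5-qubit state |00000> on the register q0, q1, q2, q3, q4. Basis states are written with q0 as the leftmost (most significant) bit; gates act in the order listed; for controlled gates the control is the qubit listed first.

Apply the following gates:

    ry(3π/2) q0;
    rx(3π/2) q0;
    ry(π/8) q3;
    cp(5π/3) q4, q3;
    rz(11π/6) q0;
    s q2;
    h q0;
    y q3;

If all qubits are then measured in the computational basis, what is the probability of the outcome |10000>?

The probability of measuring |10000> is (2 - sqrt(sqrt(2) + 2))*(sqrt(3) + 2)/16.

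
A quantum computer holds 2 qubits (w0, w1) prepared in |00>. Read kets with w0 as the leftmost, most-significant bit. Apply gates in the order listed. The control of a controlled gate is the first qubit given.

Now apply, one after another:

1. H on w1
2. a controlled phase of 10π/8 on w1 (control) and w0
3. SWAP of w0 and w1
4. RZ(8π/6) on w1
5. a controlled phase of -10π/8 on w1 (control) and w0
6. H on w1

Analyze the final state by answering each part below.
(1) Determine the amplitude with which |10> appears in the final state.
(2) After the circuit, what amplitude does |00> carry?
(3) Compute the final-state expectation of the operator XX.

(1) The final state's coefficient on |10> equals -exp(I*pi/3)/2.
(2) |00> carries amplitude -exp(I*pi/3)/2 in the final state.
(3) In the final state, XX has expectation 1.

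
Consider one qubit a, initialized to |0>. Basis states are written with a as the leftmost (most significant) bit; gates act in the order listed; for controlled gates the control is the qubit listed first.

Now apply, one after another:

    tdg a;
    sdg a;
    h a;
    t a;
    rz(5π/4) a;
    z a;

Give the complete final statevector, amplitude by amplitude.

After the circuit, the state carries amplitude -sqrt(2)*exp(3*I*pi/8)/2 on |0>, -sqrt(2)*exp(7*I*pi/8)/2 on |1>.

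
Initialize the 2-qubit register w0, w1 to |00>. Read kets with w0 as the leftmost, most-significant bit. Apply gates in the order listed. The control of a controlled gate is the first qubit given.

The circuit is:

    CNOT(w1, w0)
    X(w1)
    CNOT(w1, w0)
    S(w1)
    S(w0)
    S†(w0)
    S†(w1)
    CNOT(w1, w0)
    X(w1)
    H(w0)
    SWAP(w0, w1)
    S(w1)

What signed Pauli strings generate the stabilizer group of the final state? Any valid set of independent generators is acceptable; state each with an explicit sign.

One valid set of independent stabilizer generators is +IY, +ZI (any independent generating set of the same group is equally correct). Key observation: gates 2-9 undo each other exactly, leaving only the rest of the circuit to track.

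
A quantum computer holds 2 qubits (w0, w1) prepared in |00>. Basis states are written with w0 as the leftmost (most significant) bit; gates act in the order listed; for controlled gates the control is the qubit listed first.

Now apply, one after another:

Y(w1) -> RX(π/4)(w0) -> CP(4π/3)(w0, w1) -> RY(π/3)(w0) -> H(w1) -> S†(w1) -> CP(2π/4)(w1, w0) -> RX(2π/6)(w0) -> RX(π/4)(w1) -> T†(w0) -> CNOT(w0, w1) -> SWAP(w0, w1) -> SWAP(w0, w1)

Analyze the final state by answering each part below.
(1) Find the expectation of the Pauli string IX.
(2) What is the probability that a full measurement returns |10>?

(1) In the final state, IX has expectation -1/2 + 5*sqrt(2)/16. Key observation: gates 12-13 undo each other exactly, leaving only the rest of the circuit to track.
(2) The probability of measuring |10> is -17*sqrt(2)/128 - sqrt(6)/64 + sqrt(3)/32 + 27/128.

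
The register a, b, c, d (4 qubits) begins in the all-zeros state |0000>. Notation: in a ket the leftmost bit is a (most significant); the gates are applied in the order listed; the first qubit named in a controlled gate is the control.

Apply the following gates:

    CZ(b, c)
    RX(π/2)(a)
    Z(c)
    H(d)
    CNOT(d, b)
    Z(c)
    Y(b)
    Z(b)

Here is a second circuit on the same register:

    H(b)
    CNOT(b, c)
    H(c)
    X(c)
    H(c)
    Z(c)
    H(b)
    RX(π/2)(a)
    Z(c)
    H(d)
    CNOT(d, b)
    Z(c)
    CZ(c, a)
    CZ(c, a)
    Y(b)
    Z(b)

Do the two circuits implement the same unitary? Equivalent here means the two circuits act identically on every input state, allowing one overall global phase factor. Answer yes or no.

No — the two circuits implement different unitaries, even allowing a global phase.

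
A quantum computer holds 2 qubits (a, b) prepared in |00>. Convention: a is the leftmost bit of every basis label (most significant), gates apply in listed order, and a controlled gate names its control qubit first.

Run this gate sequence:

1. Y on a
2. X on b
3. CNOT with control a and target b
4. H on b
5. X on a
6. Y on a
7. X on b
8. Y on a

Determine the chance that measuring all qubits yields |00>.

A full measurement returns |00> with probability 1/2.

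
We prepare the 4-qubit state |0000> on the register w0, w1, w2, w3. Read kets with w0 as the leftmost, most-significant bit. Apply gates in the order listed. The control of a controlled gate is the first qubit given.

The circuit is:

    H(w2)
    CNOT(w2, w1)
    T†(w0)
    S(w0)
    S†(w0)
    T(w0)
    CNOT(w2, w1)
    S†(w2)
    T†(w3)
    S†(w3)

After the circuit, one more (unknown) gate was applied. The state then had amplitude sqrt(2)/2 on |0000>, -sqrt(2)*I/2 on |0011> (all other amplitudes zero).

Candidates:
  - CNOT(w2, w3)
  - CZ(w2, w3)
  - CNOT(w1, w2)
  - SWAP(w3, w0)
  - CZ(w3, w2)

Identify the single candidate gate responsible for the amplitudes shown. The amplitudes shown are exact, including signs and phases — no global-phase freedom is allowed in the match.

The unique candidate consistent with the amplitudes is CNOT(w2, w3).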